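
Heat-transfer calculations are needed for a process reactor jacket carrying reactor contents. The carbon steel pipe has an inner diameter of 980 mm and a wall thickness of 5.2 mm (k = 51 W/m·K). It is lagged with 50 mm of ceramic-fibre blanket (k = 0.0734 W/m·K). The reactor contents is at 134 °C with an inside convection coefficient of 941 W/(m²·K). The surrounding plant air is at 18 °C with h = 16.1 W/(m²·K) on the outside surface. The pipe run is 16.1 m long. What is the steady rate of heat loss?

Q ≈ 8220 W

Radial resistances (cylindrical: R_cond = ln(r_o/r_i)/(2πkL), R_conv = 1/(h·2πrL)):
R_inner film = 1/(h_i·2πr₁L) = 1/(941×2π×0.49×16.1) = 2.144×10^-5 K/W
R_carbon steel pipe wall = ln(495.2/490)/(2π×51×16.1) = 2.046×10^-6 K/W
R_ceramic-fibre blanket = ln(545.2/495.2)/(2π×0.0734×16.1) = 0.01295 K/W
R_outer film = 1/(h_o·2πr_oL) = 1/(16.1×2π×0.5452×16.1) = 0.001126 K/W
R_total = 0.0141 K/W
Q = ΔT/R_total = 116/0.0141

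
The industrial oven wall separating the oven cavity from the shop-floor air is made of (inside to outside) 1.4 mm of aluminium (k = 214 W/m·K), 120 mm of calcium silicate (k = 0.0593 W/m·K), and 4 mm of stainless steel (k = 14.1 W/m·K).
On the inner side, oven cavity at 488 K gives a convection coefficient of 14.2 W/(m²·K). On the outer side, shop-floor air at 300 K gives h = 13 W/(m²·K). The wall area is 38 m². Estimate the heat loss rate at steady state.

Treating each layer as a thermal resistance in series:
R_inner film = 1/(h_i·A) = 1/(14.2×38) = 0.001853 K/W
R_aluminium = L/(kA) = 0.0014/(214×38) = 1.722×10^-7 K/W
R_calcium silicate = L/(kA) = 0.12/(0.0593×38) = 0.05325 K/W
R_stainless steel = L/(kA) = 0.004/(14.1×38) = 7.465×10^-6 K/W
R_outer film = 1/(h_o·A) = 1/(13×38) = 0.002024 K/W
R_total = 0.05714 K/W
Q = ΔT / R_total = 188 / 0.05714

Q ≈ 3290 W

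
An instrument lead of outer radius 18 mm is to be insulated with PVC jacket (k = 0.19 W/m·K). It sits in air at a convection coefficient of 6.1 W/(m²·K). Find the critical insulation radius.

For a cylinder r_cr = k/h = 0.19/6.1
r_cr = 31.1 mm; since the bare radius (18 mm) is below r_cr, adding a thin layer of insulation will *increase* heat loss.

r_cr ≈ 31.1 mm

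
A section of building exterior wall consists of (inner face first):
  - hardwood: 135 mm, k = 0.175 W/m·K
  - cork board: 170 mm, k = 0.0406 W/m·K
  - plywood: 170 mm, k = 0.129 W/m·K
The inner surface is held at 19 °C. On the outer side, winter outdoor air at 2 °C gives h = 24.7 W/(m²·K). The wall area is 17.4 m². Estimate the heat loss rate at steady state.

Q ≈ 46.8 W

Model the wall as resistances in series:
R_hardwood = L/(kA) = 0.135/(0.175×17.4) = 0.04433 K/W
R_cork board = L/(kA) = 0.17/(0.0406×17.4) = 0.2406 K/W
R_plywood = L/(kA) = 0.17/(0.129×17.4) = 0.07574 K/W
R_outer film = 1/(h_o·A) = 1/(24.7×17.4) = 0.002327 K/W
R_total = 0.363 K/W
Q = ΔT / R_total = 17 / 0.363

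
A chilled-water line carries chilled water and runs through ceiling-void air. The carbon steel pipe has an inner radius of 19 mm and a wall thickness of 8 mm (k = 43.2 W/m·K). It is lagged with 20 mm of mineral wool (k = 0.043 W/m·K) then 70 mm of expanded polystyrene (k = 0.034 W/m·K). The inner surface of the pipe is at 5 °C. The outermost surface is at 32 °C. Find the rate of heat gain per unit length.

q′ ≈ 4.27 W/m

For a radial system each layer contributes R = ln(r_out/r_in)/(2πkL); films add R = 1/(hA).
R_carbon steel pipe wall = ln(27/19)/(2π×43.2×1) = 0.001295 K/W
R_mineral wool = ln(47/27)/(2π×0.043×1) = 2.052 K/W
R_expanded polystyrene = ln(117/47)/(2π×0.034×1) = 4.269 K/W
R_total = 6.322 K/W
Q = ΔT/R_total = 27/6.322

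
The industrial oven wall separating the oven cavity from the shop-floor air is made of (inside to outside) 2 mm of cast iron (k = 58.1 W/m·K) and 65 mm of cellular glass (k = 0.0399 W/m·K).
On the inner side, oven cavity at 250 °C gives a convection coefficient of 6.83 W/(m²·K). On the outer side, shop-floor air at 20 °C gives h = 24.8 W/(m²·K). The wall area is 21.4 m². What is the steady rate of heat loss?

Model the wall as resistances in series:
R_inner film = 1/(h_i·A) = 1/(6.83×21.4) = 0.006842 K/W
R_cast iron = L/(kA) = 0.002/(58.1×21.4) = 1.609×10^-6 K/W
R_cellular glass = L/(kA) = 0.065/(0.0399×21.4) = 0.07612 K/W
R_outer film = 1/(h_o·A) = 1/(24.8×21.4) = 0.001884 K/W
R_total = 0.08485 K/W
Q = ΔT / R_total = 230 / 0.08485

Q ≈ 2710 W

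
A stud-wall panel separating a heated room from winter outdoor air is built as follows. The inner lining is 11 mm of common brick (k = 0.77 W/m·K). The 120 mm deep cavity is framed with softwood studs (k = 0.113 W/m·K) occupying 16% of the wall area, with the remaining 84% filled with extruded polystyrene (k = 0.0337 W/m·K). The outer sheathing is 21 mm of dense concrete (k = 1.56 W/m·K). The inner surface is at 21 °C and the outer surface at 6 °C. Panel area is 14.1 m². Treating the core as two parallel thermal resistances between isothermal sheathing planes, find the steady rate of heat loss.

Q ≈ 80.9 W

Sheathing layers in series; stud and cavity paths in parallel between them.
R_inner = 0.011/(0.77×14.1) = 0.001013 K/W
R_stud  = 0.12/(0.113×0.16×14.1) = 0.4707 K/W
R_cav   = 0.12/(0.0337×0.84×14.1) = 0.3006 K/W
1/R_core = 1/R_stud + 1/R_cav → R_core = 0.1835 K/W
R_outer = 0.021/(1.56×14.1) = 9.547×10^-4 K/W
R_total = 0.1854 K/W
Q = ΔT/R_total = 15/0.1854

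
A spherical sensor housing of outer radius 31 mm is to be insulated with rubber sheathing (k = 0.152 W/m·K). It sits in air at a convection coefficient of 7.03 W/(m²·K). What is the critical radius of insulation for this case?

For a sphere r_cr = 2k/h = 2×0.152/7.03
r_cr = 43.2 mm; since the bare radius (31 mm) is below r_cr, adding a thin layer of insulation will *increase* heat loss.

r_cr ≈ 43.2 mm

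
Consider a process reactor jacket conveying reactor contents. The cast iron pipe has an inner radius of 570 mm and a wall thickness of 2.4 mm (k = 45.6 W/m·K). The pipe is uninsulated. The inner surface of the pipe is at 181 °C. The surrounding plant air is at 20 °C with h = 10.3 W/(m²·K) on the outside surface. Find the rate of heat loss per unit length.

q′ ≈ 5960 W/m

Per-layer cylindrical resistances, series-summed:
R_cast iron pipe wall = ln(572.4/570)/(2π×45.6×1) = 1.466×10^-5 K/W
R_outer film = 1/(h_o·2πr_oL) = 1/(10.3×2π×0.5724×1) = 0.02699 K/W
R_total = 0.02701 K/W
Q = ΔT/R_total = 161/0.02701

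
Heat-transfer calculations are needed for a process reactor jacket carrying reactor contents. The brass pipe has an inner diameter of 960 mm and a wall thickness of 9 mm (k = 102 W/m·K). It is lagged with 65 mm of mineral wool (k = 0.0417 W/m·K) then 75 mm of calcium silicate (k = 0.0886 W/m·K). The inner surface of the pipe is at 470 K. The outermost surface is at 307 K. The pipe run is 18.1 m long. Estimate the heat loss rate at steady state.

For a radial system each layer contributes R = ln(r_out/r_in)/(2πkL); films add R = 1/(hA).
R_brass pipe wall = ln(489/480)/(2π×102×18.1) = 1.601×10^-6 K/W
R_mineral wool = ln(554/489)/(2π×0.0417×18.1) = 0.02632 K/W
R_calcium silicate = ln(629/554)/(2π×0.0886×18.1) = 0.0126 K/W
R_total = 0.03892 K/W
Q = ΔT/R_total = 163/0.03892

Q ≈ 4190 W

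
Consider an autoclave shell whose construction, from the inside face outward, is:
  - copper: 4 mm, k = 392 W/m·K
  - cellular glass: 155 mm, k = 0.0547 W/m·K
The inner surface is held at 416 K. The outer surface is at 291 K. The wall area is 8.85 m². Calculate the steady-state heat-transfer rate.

Series thermal resistances:
R_copper = L/(kA) = 0.004/(392×8.85) = 1.153×10^-6 K/W
R_cellular glass = L/(kA) = 0.155/(0.0547×8.85) = 0.3202 K/W
R_total = 0.3202 K/W
Q = ΔT / R_total = 125 / 0.3202

Q ≈ 390 W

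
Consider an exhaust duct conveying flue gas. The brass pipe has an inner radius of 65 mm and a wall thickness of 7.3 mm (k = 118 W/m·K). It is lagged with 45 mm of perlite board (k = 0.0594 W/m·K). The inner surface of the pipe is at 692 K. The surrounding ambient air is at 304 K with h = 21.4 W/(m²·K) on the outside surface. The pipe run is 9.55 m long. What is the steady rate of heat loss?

Q ≈ 2720 W

Per-layer cylindrical resistances, series-summed:
R_brass pipe wall = ln(72.3/65)/(2π×118×9.55) = 1.503×10^-5 K/W
R_perlite board = ln(117.3/72.3)/(2π×0.0594×9.55) = 0.1358 K/W
R_outer film = 1/(h_o·2πr_oL) = 1/(21.4×2π×0.1173×9.55) = 0.006639 K/W
R_total = 0.1424 K/W
Q = ΔT/R_total = 388/0.1424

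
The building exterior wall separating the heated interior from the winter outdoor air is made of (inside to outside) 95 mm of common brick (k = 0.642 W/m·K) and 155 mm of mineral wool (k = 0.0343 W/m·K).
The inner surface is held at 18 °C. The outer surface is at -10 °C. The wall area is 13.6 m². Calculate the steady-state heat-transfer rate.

Q ≈ 81.6 W

Model the wall as resistances in series:
R_common brick = L/(kA) = 0.095/(0.642×13.6) = 0.01088 K/W
R_mineral wool = L/(kA) = 0.155/(0.0343×13.6) = 0.3323 K/W
R_total = 0.3432 K/W
Q = ΔT / R_total = 28 / 0.3432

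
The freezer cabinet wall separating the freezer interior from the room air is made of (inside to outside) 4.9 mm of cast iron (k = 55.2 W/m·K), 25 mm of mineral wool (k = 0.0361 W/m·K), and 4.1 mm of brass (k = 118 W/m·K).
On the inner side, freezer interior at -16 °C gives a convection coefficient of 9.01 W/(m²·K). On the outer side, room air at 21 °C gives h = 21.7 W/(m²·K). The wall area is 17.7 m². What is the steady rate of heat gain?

Using the resistance-network approach (series):
R_inner film = 1/(h_i·A) = 1/(9.01×17.7) = 0.00627 K/W
R_cast iron = L/(kA) = 0.0049/(55.2×17.7) = 5.015×10^-6 K/W
R_mineral wool = L/(kA) = 0.025/(0.0361×17.7) = 0.03913 K/W
R_brass = L/(kA) = 0.0041/(118×17.7) = 1.963×10^-6 K/W
R_outer film = 1/(h_o·A) = 1/(21.7×17.7) = 0.002604 K/W
R_total = 0.04801 K/W
Q = ΔT / R_total = 37 / 0.04801

Q ≈ 771 W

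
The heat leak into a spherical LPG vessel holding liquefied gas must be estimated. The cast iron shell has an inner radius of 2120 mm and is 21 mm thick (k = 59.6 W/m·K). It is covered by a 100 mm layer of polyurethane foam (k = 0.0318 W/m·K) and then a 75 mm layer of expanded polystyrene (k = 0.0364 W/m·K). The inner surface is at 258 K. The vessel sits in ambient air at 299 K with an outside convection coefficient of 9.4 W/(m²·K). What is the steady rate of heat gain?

Radial (spherical) resistances in series:
R_cast iron shell = (1/2.12 − 1/2.141)/(4π×59.6) = 6.177×10^-6 K/W
R_polyurethane foam = (1/2.141 − 1/2.241)/(4π×0.0318) = 0.05216 K/W
R_expanded polystyrene = (1/2.241 − 1/2.316)/(4π×0.0364) = 0.03159 K/W
R_outer film = 1/(h·4πr_o²) = 1/(9.4×4π×2.316²) = 0.001578 K/W
R_total = 0.08533 K/W
Q = ΔT/R_total = 41/0.08533

Q ≈ 480 W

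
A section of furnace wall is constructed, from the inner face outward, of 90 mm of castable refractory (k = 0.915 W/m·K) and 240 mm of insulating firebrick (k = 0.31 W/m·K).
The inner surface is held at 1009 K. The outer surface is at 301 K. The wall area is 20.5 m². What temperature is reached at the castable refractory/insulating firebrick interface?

T ≈ 929 K

Using the resistance-network approach (series):
R_castable refractory = L/(kA) = 0.09/(0.915×20.5) = 0.004798 K/W
R_insulating firebrick = L/(kA) = 0.24/(0.31×20.5) = 0.03777 K/W
R_total = 0.04256 K/W;  Q = ΔT/R_total = 708/0.04256 = 16630 W
T_interface = T_inner − Q·ΣR(inner→interface) = 1009 − 16600×0.004798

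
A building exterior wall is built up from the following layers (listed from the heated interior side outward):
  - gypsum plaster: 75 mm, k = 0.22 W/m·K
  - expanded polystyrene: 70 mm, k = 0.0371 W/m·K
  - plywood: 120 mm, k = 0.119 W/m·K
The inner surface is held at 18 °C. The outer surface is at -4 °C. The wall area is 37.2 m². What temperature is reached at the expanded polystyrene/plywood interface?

Using the resistance-network approach (series):
R_gypsum plaster = L/(kA) = 0.075/(0.22×37.2) = 0.009164 K/W
R_expanded polystyrene = L/(kA) = 0.07/(0.0371×37.2) = 0.05072 K/W
R_plywood = L/(kA) = 0.12/(0.119×37.2) = 0.02711 K/W
R_total = 0.08699 K/W;  Q = ΔT/R_total = 22/0.08699 = 252.9 W
T_interface = T_inner − Q·ΣR(inner→interface) = 18 − 253×0.05988

T ≈ 2.86 °C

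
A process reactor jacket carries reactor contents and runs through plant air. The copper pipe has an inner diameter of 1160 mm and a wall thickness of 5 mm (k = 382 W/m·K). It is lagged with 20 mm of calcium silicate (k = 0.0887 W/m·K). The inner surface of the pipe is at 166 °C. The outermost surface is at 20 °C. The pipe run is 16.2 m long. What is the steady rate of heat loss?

Q ≈ 39200 W

For a radial system each layer contributes R = ln(r_out/r_in)/(2πkL); films add R = 1/(hA).
R_copper pipe wall = ln(585/580)/(2π×382×16.2) = 2.208×10^-7 K/W
R_calcium silicate = ln(605/585)/(2π×0.0887×16.2) = 0.003723 K/W
R_total = 0.003724 K/W
Q = ΔT/R_total = 146/0.003724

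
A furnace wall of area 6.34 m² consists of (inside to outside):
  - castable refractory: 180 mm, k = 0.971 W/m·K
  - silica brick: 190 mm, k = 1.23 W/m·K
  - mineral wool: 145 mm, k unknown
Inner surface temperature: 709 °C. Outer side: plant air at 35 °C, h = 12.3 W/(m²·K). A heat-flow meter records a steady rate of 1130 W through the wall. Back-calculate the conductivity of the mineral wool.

Model the wall as resistances in series:
R_castable refractory = L/(kA) = 0.18/(0.971×6.34) = 0.02924 K/W
R_silica brick = L/(kA) = 0.19/(1.23×6.34) = 0.02436 K/W
R_outer film = 1/(h_o·A) = 1/(12.3×6.34) = 0.01282 K/W
Sum of known resistances R_other = 0.06643 K/W
Total R = ΔT/Q = 674/1130 = 0.5965 K/W
R_mineral wool = R_total − R_other = 0.53 K/W
k = L/(R·A) = 0.145/(0.53×6.34)

k ≈ 0.0431 W/(m·K)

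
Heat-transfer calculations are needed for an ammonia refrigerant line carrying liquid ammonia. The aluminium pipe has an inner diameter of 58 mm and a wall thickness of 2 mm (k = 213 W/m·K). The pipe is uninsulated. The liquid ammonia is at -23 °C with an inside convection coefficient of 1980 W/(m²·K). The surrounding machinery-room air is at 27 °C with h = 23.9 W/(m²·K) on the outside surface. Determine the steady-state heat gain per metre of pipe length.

q′ ≈ 230 W/m

Cylindrical conduction, so R = ln(r₂/r₁)/(2πkL) per layer, in series:
R_inner film = 1/(h_i·2πr₁L) = 1/(1980×2π×0.029×1) = 0.002772 K/W
R_aluminium pipe wall = ln(31/29)/(2π×213×1) = 4.983×10^-5 K/W
R_outer film = 1/(h_o·2πr_oL) = 1/(23.9×2π×0.031×1) = 0.2148 K/W
R_total = 0.2176 K/W
Q = ΔT/R_total = 50/0.2176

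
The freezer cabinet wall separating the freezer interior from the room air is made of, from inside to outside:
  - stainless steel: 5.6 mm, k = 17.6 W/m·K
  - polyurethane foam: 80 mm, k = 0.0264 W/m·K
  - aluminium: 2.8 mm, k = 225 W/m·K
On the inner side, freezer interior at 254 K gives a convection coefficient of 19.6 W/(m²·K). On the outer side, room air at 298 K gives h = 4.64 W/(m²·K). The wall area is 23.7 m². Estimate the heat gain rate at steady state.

Using the resistance-network approach (series):
R_inner film = 1/(h_i·A) = 1/(19.6×23.7) = 0.002153 K/W
R_stainless steel = L/(kA) = 0.0056/(17.6×23.7) = 1.343×10^-5 K/W
R_polyurethane foam = L/(kA) = 0.08/(0.0264×23.7) = 0.1279 K/W
R_aluminium = L/(kA) = 0.0028/(225×23.7) = 5.251×10^-7 K/W
R_outer film = 1/(h_o·A) = 1/(4.64×23.7) = 0.009094 K/W
R_total = 0.1391 K/W
Q = ΔT / R_total = 44 / 0.1391

Q ≈ 316 W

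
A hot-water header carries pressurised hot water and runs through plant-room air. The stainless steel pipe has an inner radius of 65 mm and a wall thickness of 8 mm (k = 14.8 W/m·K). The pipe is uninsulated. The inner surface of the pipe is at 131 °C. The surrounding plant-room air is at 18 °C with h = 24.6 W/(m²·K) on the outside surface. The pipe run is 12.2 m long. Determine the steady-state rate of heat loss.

For a radial system each layer contributes R = ln(r_out/r_in)/(2πkL); films add R = 1/(hA).
R_stainless steel pipe wall = ln(73/65)/(2π×14.8×12.2) = 1.023×10^-4 K/W
R_outer film = 1/(h_o·2πr_oL) = 1/(24.6×2π×0.073×12.2) = 0.007264 K/W
R_total = 0.007367 K/W
Q = ΔT/R_total = 113/0.007367

Q ≈ 15300 W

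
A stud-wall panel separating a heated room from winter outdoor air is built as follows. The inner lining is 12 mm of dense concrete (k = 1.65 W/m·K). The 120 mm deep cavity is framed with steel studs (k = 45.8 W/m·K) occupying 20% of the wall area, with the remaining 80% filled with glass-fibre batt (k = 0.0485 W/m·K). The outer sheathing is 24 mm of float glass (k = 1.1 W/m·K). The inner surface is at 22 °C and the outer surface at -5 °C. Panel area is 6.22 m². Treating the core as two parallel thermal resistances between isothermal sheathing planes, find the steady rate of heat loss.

Sheathing layers in series; stud and cavity paths in parallel between them.
R_inner = 0.012/(1.65×6.22) = 0.001169 K/W
R_stud  = 0.12/(45.8×0.2×6.22) = 0.002106 K/W
R_cav   = 0.12/(0.0485×0.8×6.22) = 0.4972 K/W
1/R_core = 1/R_stud + 1/R_cav → R_core = 0.002097 K/W
R_outer = 0.024/(1.1×6.22) = 0.003508 K/W
R_total = 0.006774 K/W
Q = ΔT/R_total = 27/0.006774

Q ≈ 3990 W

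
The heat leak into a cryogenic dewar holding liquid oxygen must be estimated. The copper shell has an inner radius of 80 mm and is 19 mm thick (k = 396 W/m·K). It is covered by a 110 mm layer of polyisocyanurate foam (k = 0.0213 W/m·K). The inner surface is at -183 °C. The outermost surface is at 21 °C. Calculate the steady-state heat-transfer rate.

Spherical conduction: R = (1/r_in − 1/r_out)/(4πk) per layer; series-sum.
R_copper shell = (1/0.08 − 1/0.099)/(4π×396) = 4.821×10^-4 K/W
R_polyisocyanurate foam = (1/0.099 − 1/0.209)/(4π×0.0213) = 19.86 K/W
R_total = 19.86 K/W
Q = ΔT/R_total = 204/19.86

Q ≈ 10.3 W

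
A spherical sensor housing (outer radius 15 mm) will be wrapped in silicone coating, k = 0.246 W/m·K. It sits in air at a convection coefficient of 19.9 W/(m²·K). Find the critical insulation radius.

r_cr ≈ 24.7 mm

For a sphere r_cr = 2k/h = 2×0.246/19.9
r_cr = 24.7 mm; since the bare radius (15 mm) is below r_cr, adding a thin layer of insulation will *increase* heat loss.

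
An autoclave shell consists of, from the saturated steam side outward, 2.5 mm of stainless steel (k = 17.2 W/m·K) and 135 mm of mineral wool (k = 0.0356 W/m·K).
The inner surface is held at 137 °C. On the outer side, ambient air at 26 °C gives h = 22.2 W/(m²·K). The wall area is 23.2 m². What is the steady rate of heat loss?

Using the resistance-network approach (series):
R_stainless steel = L/(kA) = 0.0025/(17.2×23.2) = 6.265×10^-6 K/W
R_mineral wool = L/(kA) = 0.135/(0.0356×23.2) = 0.1635 K/W
R_outer film = 1/(h_o·A) = 1/(22.2×23.2) = 0.001942 K/W
R_total = 0.1654 K/W
Q = ΔT / R_total = 111 / 0.1654

Q ≈ 671 W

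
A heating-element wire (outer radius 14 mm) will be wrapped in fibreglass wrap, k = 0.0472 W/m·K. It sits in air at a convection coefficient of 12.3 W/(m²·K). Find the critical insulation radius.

For a cylinder r_cr = k/h = 0.0472/12.3
r_cr = 3.84 mm; since the bare radius (14 mm) is above r_cr, any added insulation will reduce heat loss.

r_cr ≈ 3.84 mm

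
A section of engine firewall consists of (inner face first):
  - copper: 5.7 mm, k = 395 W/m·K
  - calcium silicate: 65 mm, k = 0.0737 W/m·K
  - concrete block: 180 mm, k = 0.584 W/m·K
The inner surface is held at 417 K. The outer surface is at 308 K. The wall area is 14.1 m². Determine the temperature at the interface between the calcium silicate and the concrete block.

T ≈ 336 K

Using the resistance-network approach (series):
R_copper = L/(kA) = 0.0057/(395×14.1) = 1.023×10^-6 K/W
R_calcium silicate = L/(kA) = 0.065/(0.0737×14.1) = 0.06255 K/W
R_concrete block = L/(kA) = 0.18/(0.584×14.1) = 0.02186 K/W
R_total = 0.08441 K/W;  Q = ΔT/R_total = 109/0.08441 = 1291 W
T_interface = T_inner − Q·ΣR(inner→interface) = 417 − 1290×0.06255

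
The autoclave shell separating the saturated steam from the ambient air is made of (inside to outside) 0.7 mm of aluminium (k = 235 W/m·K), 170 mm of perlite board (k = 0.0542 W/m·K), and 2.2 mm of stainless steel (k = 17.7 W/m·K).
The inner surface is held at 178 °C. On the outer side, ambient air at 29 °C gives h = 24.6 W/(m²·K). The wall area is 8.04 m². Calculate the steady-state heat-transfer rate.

Q ≈ 377 W

Using the resistance-network approach (series):
R_aluminium = L/(kA) = 0.0007/(235×8.04) = 3.705×10^-7 K/W
R_perlite board = L/(kA) = 0.17/(0.0542×8.04) = 0.3901 K/W
R_stainless steel = L/(kA) = 0.0022/(17.7×8.04) = 1.546×10^-5 K/W
R_outer film = 1/(h_o·A) = 1/(24.6×8.04) = 0.005056 K/W
R_total = 0.3952 K/W
Q = ΔT / R_total = 149 / 0.3952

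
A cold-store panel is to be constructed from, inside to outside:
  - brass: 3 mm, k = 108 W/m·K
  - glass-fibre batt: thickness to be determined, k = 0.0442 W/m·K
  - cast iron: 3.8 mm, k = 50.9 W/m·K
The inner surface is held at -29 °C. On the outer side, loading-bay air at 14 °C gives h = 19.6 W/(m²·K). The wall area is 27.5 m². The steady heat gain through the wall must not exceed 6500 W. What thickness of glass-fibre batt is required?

Thermal resistances in series:
R_brass = L/(kA) = 0.003/(108×27.5) = 1.01×10^-6 K/W
R_cast iron = L/(kA) = 0.0038/(50.9×27.5) = 2.715×10^-6 K/W
R_outer film = 1/(h_o·A) = 1/(19.6×27.5) = 0.001855 K/W
Sum of the known resistances R_other = 0.001859 K/W
Required total resistance R_tot = ΔT/Q_allow = 43/6500 = 0.006615 K/W
R_glass-fibre batt = R_tot − R_other = 0.004756 K/W
L = R·k·A = 0.004756×0.0442×27.5

L ≈ 5.78 mm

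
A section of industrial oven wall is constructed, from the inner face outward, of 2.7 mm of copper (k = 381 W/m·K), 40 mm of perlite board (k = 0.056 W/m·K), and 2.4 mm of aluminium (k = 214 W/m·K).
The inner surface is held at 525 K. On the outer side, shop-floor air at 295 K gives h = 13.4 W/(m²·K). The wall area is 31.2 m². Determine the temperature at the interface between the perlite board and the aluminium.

T ≈ 317 K

Using the resistance-network approach (series):
R_copper = L/(kA) = 0.0027/(381×31.2) = 2.271×10^-7 K/W
R_perlite board = L/(kA) = 0.04/(0.056×31.2) = 0.02289 K/W
R_aluminium = L/(kA) = 0.0024/(214×31.2) = 3.595×10^-7 K/W
R_outer film = 1/(h_o·A) = 1/(13.4×31.2) = 0.002392 K/W
R_total = 0.02529 K/W;  Q = ΔT/R_total = 230/0.02529 = 9096 W
T_interface = T_inner − Q·ΣR(inner→interface) = 525 − 9100×0.02289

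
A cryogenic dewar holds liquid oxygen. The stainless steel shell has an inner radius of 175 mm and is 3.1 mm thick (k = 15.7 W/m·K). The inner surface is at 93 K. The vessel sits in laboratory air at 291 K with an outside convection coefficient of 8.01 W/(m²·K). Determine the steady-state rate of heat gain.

Radial (spherical) resistances in series:
R_stainless steel shell = (1/0.175 − 1/0.1781)/(4π×15.7) = 5.041×10^-4 K/W
R_outer film = 1/(h·4πr_o²) = 1/(8.01×4π×0.1781²) = 0.3132 K/W
R_total = 0.3137 K/W
Q = ΔT/R_total = 198/0.3137

Q ≈ 631 W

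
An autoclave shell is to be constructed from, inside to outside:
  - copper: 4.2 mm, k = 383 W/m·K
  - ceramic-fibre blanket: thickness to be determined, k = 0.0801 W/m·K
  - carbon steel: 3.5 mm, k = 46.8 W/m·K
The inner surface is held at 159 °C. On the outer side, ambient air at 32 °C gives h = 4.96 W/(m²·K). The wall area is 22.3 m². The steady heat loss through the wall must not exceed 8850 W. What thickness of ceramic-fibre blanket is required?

Thermal resistances in series:
R_copper = L/(kA) = 0.0042/(383×22.3) = 4.918×10^-7 K/W
R_carbon steel = L/(kA) = 0.0035/(46.8×22.3) = 3.354×10^-6 K/W
R_outer film = 1/(h_o·A) = 1/(4.96×22.3) = 0.009041 K/W
Sum of the known resistances R_other = 0.009045 K/W
Required total resistance R_tot = ΔT/Q_allow = 127/8850 = 0.01435 K/W
R_ceramic-fibre blanket = R_tot − R_other = 0.005305 K/W
L = R·k·A = 0.005305×0.0801×22.3

L ≈ 9.48 mm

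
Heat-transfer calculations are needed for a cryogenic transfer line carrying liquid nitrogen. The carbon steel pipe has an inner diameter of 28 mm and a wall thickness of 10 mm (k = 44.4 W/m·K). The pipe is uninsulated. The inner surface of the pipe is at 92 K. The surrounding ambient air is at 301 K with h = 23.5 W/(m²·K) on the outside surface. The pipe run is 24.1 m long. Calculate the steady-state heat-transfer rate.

Treating each annulus and film as a series resistance:
R_carbon steel pipe wall = ln(24/14)/(2π×44.4×24.1) = 8.017×10^-5 K/W
R_outer film = 1/(h_o·2πr_oL) = 1/(23.5×2π×0.024×24.1) = 0.01171 K/W
R_total = 0.01179 K/W
Q = ΔT/R_total = 209/0.01179

Q ≈ 17700 W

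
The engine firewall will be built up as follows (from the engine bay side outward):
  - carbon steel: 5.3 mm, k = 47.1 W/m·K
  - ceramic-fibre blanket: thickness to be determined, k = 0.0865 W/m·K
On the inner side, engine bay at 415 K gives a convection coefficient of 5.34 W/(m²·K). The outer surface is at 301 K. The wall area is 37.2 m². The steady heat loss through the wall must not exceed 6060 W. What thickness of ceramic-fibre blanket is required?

L ≈ 44.3 mm

Thermal resistances in series:
R_inner film = 1/(h_i·A) = 1/(5.34×37.2) = 0.005034 K/W
R_carbon steel = L/(kA) = 0.0053/(47.1×37.2) = 3.025×10^-6 K/W
Sum of the known resistances R_other = 0.005037 K/W
Required total resistance R_tot = ΔT/Q_allow = 114/6060 = 0.01881 K/W
R_ceramic-fibre blanket = R_tot − R_other = 0.01377 K/W
L = R·k·A = 0.01377×0.0865×37.2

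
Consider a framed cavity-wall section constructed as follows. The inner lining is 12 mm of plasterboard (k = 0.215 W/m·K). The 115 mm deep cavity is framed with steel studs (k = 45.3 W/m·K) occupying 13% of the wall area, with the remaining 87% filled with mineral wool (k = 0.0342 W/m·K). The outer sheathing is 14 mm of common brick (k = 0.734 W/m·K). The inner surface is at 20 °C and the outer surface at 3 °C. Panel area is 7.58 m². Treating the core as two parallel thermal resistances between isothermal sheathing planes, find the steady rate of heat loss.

Q ≈ 1370 W

Sheathing layers in series; stud and cavity paths in parallel between them.
R_inner = 0.012/(0.215×7.58) = 0.007363 K/W
R_stud  = 0.115/(45.3×0.13×7.58) = 0.002576 K/W
R_cav   = 0.115/(0.0342×0.87×7.58) = 0.5099 K/W
1/R_core = 1/R_stud + 1/R_cav → R_core = 0.002563 K/W
R_outer = 0.014/(0.734×7.58) = 0.002516 K/W
R_total = 0.01244 K/W
Q = ΔT/R_total = 17/0.01244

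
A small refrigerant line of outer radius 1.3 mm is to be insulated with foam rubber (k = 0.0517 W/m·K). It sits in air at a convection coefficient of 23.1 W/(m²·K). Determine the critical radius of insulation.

For a cylinder r_cr = k/h = 0.0517/23.1
r_cr = 2.24 mm; since the bare radius (1.3 mm) is below r_cr, adding a thin layer of insulation will *increase* heat loss.

r_cr ≈ 2.24 mm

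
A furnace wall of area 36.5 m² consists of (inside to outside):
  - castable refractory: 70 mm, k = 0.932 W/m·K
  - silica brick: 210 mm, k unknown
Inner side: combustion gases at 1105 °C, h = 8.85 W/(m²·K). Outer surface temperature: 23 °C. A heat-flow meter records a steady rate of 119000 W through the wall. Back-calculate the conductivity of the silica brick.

k ≈ 1.46 W/(m·K)

Series thermal resistances:
R_inner film = 1/(h_i·A) = 1/(8.85×36.5) = 0.003096 K/W
R_castable refractory = L/(kA) = 0.07/(0.932×36.5) = 0.002058 K/W
Sum of known resistances R_other = 0.005153 K/W
Total R = ΔT/Q = 1082/119000 = 0.009092 K/W
R_silica brick = R_total − R_other = 0.003939 K/W
k = L/(R·A) = 0.21/(0.003939×36.5)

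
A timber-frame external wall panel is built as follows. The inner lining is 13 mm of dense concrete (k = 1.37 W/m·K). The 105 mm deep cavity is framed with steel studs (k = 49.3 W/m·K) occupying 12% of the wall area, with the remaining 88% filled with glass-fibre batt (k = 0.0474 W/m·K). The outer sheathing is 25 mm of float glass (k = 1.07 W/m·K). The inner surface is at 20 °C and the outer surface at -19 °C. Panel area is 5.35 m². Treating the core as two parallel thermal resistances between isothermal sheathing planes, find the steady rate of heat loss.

Q ≈ 4130 W

Sheathing layers in series; stud and cavity paths in parallel between them.
R_inner = 0.013/(1.37×5.35) = 0.001774 K/W
R_stud  = 0.105/(49.3×0.12×5.35) = 0.003317 K/W
R_cav   = 0.105/(0.0474×0.88×5.35) = 0.4705 K/W
1/R_core = 1/R_stud + 1/R_cav → R_core = 0.003294 K/W
R_outer = 0.025/(1.07×5.35) = 0.004367 K/W
R_total = 0.009435 K/W
Q = ΔT/R_total = 39/0.009435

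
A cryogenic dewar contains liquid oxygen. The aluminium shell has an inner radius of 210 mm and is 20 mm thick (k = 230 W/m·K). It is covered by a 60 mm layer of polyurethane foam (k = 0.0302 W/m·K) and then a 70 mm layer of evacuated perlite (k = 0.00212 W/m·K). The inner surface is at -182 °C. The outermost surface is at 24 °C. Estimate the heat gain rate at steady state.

Q ≈ 7.48 W

For a spherical shell R = (1/r₁ − 1/r₂)/(4πk); film R = 1/(h·4πr²). In series:
R_aluminium shell = (1/0.21 − 1/0.23)/(4π×230) = 1.433×10^-4 K/W
R_polyurethane foam = (1/0.23 − 1/0.29)/(4π×0.0302) = 2.37 K/W
R_evacuated perlite = (1/0.29 − 1/0.36)/(4π×0.00212) = 25.17 K/W
R_total = 27.54 K/W
Q = ΔT/R_total = 206/27.54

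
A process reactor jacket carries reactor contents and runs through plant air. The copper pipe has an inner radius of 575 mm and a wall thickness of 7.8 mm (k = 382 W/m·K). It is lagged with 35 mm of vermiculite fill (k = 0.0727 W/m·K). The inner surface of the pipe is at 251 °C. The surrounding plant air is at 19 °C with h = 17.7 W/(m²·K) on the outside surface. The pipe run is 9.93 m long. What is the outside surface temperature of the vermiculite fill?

Treating each annulus and film as a series resistance:
R_copper pipe wall = ln(582.8/575)/(2π×382×9.93) = 5.653×10^-7 K/W
R_vermiculite fill = ln(617.8/582.8)/(2π×0.0727×9.93) = 0.01286 K/W
R_outer film = 1/(h_o·2πr_oL) = 1/(17.7×2π×0.6178×9.93) = 0.001466 K/W
R_total = 0.01432 K/W
Q = ΔT/R_total = 232/0.01432
Q = 16200 W
T_interface = T_inner − Q·ΣR(inner→interface) = 251 − 16200×0.01286

T ≈ 42.7 °C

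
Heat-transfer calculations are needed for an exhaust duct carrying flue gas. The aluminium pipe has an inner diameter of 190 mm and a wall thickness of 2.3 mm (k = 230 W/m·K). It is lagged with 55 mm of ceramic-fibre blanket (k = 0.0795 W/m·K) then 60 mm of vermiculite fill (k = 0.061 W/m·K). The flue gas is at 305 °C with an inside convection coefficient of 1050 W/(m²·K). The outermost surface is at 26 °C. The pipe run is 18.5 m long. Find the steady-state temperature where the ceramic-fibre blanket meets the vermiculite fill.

Cylindrical conduction, so R = ln(r₂/r₁)/(2πkL) per layer, in series:
R_inner film = 1/(h_i·2πr₁L) = 1/(1050×2π×0.095×18.5) = 8.625×10^-5 K/W
R_aluminium pipe wall = ln(97.3/95)/(2π×230×18.5) = 8.948×10^-7 K/W
R_ceramic-fibre blanket = ln(152.3/97.3)/(2π×0.0795×18.5) = 0.04849 K/W
R_vermiculite fill = ln(212.3/152.3)/(2π×0.061×18.5) = 0.04684 K/W
R_total = 0.09542 K/W
Q = ΔT/R_total = 279/0.09542
Q = 2920 W
T_interface = T_inner − Q·ΣR(inner→interface) = 305 − 2920×0.04857

T ≈ 163 °C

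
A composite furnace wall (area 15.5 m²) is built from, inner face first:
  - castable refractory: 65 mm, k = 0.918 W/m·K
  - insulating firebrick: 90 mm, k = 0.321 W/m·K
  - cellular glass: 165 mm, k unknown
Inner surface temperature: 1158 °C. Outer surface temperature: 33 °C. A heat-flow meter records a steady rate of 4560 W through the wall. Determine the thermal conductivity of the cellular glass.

k ≈ 0.0475 W/(m·K)

Series thermal resistances:
R_castable refractory = L/(kA) = 0.065/(0.918×15.5) = 0.004568 K/W
R_insulating firebrick = L/(kA) = 0.09/(0.321×15.5) = 0.01809 K/W
Sum of known resistances R_other = 0.02266 K/W
Total R = ΔT/Q = 1125/4560 = 0.2467 K/W
R_cellular glass = R_total − R_other = 0.2241 K/W
k = L/(R·A) = 0.165/(0.2241×15.5)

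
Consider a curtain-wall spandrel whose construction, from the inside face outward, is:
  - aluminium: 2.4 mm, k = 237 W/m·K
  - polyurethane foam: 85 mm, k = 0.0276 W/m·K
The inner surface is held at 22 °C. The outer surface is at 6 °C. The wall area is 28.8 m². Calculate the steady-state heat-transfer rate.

Treating each layer as a thermal resistance in series:
R_aluminium = L/(kA) = 0.0024/(237×28.8) = 3.516×10^-7 K/W
R_polyurethane foam = L/(kA) = 0.085/(0.0276×28.8) = 0.1069 K/W
R_total = 0.1069 K/W
Q = ΔT / R_total = 16 / 0.1069

Q ≈ 150 W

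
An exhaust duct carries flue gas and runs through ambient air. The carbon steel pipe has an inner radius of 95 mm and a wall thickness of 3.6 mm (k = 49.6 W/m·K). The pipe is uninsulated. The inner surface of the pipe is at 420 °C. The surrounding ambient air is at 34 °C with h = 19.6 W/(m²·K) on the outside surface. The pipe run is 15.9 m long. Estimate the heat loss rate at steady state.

Q ≈ 74400 W

Treating each annulus and film as a series resistance:
R_carbon steel pipe wall = ln(98.6/95)/(2π×49.6×15.9) = 7.506×10^-6 K/W
R_outer film = 1/(h_o·2πr_oL) = 1/(19.6×2π×0.0986×15.9) = 0.00518 K/W
R_total = 0.005187 K/W
Q = ΔT/R_total = 386/0.005187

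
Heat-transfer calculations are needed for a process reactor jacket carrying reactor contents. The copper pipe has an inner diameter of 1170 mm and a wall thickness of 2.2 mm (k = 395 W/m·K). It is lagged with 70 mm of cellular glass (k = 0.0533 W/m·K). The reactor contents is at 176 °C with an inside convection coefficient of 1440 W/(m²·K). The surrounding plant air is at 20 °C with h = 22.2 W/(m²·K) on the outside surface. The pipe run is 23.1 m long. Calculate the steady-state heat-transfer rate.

Cylindrical conduction, so R = ln(r₂/r₁)/(2πkL) per layer, in series:
R_inner film = 1/(h_i·2πr₁L) = 1/(1440×2π×0.585×23.1) = 8.179×10^-6 K/W
R_copper pipe wall = ln(587.2/585)/(2π×395×23.1) = 6.547×10^-8 K/W
R_cellular glass = ln(657.2/587.2)/(2π×0.0533×23.1) = 0.01456 K/W
R_outer film = 1/(h_o·2πr_oL) = 1/(22.2×2π×0.6572×23.1) = 4.722×10^-4 K/W
R_total = 0.01504 K/W
Q = ΔT/R_total = 156/0.01504

Q ≈ 10400 W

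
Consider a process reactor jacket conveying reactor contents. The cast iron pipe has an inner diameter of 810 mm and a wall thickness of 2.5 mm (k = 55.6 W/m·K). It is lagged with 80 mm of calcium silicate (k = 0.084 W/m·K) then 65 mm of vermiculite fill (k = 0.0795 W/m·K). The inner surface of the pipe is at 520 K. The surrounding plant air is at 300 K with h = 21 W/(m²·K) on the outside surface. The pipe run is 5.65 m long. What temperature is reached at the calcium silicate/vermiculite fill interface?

Per-layer cylindrical resistances, series-summed:
R_cast iron pipe wall = ln(407.5/405)/(2π×55.6×5.65) = 3.118×10^-6 K/W
R_calcium silicate = ln(487.5/407.5)/(2π×0.084×5.65) = 0.06011 K/W
R_vermiculite fill = ln(552.5/487.5)/(2π×0.0795×5.65) = 0.04435 K/W
R_outer film = 1/(h_o·2πr_oL) = 1/(21×2π×0.5525×5.65) = 0.002428 K/W
R_total = 0.1069 K/W
Q = ΔT/R_total = 220/0.1069
Q = 2060 W
T_interface = T_inner − Q·ΣR(inner→interface) = 520 − 2060×0.06011

T ≈ 396 K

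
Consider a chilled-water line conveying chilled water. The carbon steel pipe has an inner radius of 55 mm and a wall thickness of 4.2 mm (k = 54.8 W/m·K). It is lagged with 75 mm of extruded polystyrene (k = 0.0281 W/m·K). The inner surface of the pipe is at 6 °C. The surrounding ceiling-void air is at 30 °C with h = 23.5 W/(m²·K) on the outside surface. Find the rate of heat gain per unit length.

For a radial system each layer contributes R = ln(r_out/r_in)/(2πkL); films add R = 1/(hA).
R_carbon steel pipe wall = ln(59.2/55)/(2π×54.8×1) = 2.137×10^-4 K/W
R_extruded polystyrene = ln(134.2/59.2)/(2π×0.0281×1) = 4.635 K/W
R_outer film = 1/(h_o·2πr_oL) = 1/(23.5×2π×0.1342×1) = 0.05047 K/W
R_total = 4.686 K/W
Q = ΔT/R_total = 24/4.686

q′ ≈ 5.12 W/m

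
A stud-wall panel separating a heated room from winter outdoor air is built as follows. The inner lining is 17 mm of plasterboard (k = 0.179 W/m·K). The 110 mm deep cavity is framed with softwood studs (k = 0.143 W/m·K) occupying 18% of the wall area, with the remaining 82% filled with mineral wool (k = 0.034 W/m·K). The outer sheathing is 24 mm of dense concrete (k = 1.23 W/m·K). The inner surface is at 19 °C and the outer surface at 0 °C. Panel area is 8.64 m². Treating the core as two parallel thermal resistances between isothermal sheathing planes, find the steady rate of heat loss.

Q ≈ 75.8 W

Sheathing layers in series; stud and cavity paths in parallel between them.
R_inner = 0.017/(0.179×8.64) = 0.01099 K/W
R_stud  = 0.11/(0.143×0.18×8.64) = 0.4946 K/W
R_cav   = 0.11/(0.034×0.82×8.64) = 0.4567 K/W
1/R_core = 1/R_stud + 1/R_cav → R_core = 0.2374 K/W
R_outer = 0.024/(1.23×8.64) = 0.002258 K/W
R_total = 0.2507 K/W
Q = ΔT/R_total = 19/0.2507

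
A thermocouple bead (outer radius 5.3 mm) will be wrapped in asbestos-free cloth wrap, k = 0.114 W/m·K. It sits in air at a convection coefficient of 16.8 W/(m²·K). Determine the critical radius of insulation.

For a sphere r_cr = 2k/h = 2×0.114/16.8
r_cr = 13.6 mm; since the bare radius (5.3 mm) is below r_cr, adding a thin layer of insulation will *increase* heat loss.

r_cr ≈ 13.6 mm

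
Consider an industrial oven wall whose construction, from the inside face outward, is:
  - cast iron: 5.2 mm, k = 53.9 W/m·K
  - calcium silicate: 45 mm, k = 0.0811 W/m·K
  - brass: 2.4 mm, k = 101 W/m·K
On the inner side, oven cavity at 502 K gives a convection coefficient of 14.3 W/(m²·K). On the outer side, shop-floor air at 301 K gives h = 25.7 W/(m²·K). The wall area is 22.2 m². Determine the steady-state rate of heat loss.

Q ≈ 6720 W

Thermal resistances in series:
R_inner film = 1/(h_i·A) = 1/(14.3×22.2) = 0.00315 K/W
R_cast iron = L/(kA) = 0.0052/(53.9×22.2) = 4.346×10^-6 K/W
R_calcium silicate = L/(kA) = 0.045/(0.0811×22.2) = 0.02499 K/W
R_brass = L/(kA) = 0.0024/(101×22.2) = 1.07×10^-6 K/W
R_outer film = 1/(h_o·A) = 1/(25.7×22.2) = 0.001753 K/W
R_total = 0.0299 K/W
Q = ΔT / R_total = 201 / 0.0299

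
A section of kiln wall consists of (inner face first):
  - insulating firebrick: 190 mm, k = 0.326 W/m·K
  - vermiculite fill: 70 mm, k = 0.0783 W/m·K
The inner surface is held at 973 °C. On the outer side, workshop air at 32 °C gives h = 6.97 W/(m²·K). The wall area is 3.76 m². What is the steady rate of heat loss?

Q ≈ 2180 W

Model the wall as resistances in series:
R_insulating firebrick = L/(kA) = 0.19/(0.326×3.76) = 0.155 K/W
R_vermiculite fill = L/(kA) = 0.07/(0.0783×3.76) = 0.2378 K/W
R_outer film = 1/(h_o·A) = 1/(6.97×3.76) = 0.03816 K/W
R_total = 0.4309 K/W
Q = ΔT / R_total = 941 / 0.4309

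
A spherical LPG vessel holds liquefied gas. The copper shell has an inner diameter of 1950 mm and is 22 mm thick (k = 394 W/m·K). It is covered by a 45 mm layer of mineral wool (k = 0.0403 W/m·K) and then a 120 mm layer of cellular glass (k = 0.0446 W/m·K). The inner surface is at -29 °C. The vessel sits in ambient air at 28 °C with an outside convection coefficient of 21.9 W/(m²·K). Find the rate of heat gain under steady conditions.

Q ≈ 215 W

Each spherical layer contributes R = (1/r_i − 1/r_o)/(4πk):
R_copper shell = (1/0.975 − 1/0.997)/(4π×394) = 4.571×10^-6 K/W
R_mineral wool = (1/0.997 − 1/1.042)/(4π×0.0403) = 0.08553 K/W
R_cellular glass = (1/1.042 − 1/1.162)/(4π×0.0446) = 0.1768 K/W
R_outer film = 1/(h·4πr_o²) = 1/(21.9×4π×1.162²) = 0.002691 K/W
R_total = 0.2651 K/W
Q = ΔT/R_total = 57/0.2651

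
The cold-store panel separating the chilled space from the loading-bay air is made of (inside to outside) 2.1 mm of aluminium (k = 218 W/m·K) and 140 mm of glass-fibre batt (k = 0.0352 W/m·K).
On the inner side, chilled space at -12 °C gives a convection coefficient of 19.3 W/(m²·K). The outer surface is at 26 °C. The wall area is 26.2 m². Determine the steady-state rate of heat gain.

Series thermal resistances:
R_inner film = 1/(h_i·A) = 1/(19.3×26.2) = 0.001978 K/W
R_aluminium = L/(kA) = 0.0021/(218×26.2) = 3.677×10^-7 K/W
R_glass-fibre batt = L/(kA) = 0.14/(0.0352×26.2) = 0.1518 K/W
R_total = 0.1538 K/W
Q = ΔT / R_total = 38 / 0.1538

Q ≈ 247 W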